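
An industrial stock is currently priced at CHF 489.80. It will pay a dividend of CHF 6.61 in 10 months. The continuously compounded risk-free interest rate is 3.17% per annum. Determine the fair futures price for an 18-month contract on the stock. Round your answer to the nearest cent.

PV(dividends) I = 6.61·e^(−0.0317·10/12)
I = 6.4377
F = (S − I)·e^(rT) = (489.80 − 6.4377) · e^(0.0317·18/12)
= 483.3623 · e^0.047550 = 483.3623 × 1.048699 = CHF 506.90

CHF 506.90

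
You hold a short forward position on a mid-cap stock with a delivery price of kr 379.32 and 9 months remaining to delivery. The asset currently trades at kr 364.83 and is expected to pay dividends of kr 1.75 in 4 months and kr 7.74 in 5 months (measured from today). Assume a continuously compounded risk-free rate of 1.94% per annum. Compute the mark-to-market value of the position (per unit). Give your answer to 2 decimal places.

kr 18.43

PV(remaining dividends) I = 1.75·e^(−0.0194·4/12) + 7.74·e^(−0.0194·5/12) = 9.4164
Current forward F = (S − I)·e^(rT) = (364.83 − 9.4164)·e^(0.0194·9/12) = 355.4136 × 1.014656 = 360.6225
Value (long) = (F − K)·e^(−rT) = (360.6225 − 379.32) × 0.985555 = -18.4274
Short position value = −(long value) = kr 18.43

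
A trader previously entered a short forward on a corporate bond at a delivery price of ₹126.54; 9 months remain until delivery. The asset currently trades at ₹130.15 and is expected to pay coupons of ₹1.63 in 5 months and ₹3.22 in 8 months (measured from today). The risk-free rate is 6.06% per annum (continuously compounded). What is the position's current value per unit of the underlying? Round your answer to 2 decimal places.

PV(remaining coupons) I = 1.63·e^(−0.0606·5/12) + 3.22·e^(−0.0606·8/12) = 4.6819
Current forward F = (S − I)·e^(rT) = (130.15 − 4.6819)·e^(0.0606·9/12) = 125.4681 × 1.046499 = 131.3022
Value (long) = (F − K)·e^(−rT) = (131.3022 − 126.54) × 0.955567 = 4.5506
Short position value = −(long value) = -₹4.55

-₹4.55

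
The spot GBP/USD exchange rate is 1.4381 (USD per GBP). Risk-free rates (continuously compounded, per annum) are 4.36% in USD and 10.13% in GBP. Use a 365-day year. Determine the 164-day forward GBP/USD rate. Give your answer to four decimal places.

F = S·e^((r_USD − r_GBP)T) = 1.4381 · e^((0.0436 − 0.1013) × 164/365)
= 1.4381 · e^-0.025925 = 1.4381 × 0.974408
F = 1.4013 USD per GBP

1.4013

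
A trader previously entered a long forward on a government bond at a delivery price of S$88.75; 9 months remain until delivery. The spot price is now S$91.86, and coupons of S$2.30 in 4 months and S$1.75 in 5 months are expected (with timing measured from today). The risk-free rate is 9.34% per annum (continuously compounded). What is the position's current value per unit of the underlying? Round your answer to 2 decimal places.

PV(remaining coupons) I = 2.30·e^(−0.0934·4/12) + 1.75·e^(−0.0934·5/12) = 3.9127
Current forward F = (S − I)·e^(rT) = (91.86 − 3.9127)·e^(0.0934·9/12) = 87.9473 × 1.072562 = 94.3289
Value (long) = (F − K)·e^(−rT) = (94.3289 − 88.75) × 0.932347 = 5.2015
Value = S$5.20

S$5.20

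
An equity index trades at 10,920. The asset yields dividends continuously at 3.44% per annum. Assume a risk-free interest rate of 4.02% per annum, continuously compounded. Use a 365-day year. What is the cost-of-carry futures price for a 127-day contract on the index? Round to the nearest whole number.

10,942

F = S·e^((r − q)T) = 10920 · e^((0.0402 − 0.0344) × 127/365)
= 10920 · e^0.002018 = 10920 × 1.002020
F = 10,942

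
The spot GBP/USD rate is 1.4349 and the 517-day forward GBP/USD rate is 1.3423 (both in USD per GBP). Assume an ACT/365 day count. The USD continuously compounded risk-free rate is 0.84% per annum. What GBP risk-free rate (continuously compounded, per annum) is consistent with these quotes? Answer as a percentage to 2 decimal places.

5.55%

F = S·e^((r_USD − r_GBP)T) ⇒ r_GBP = r_USD − ln(F/S)/T
ln(1.3423/1.4349) = -0.066711; /(517/365) = -0.047098
r_GBP = 0.0084 + 0.047098 = 0.055498
r_GBP = 5.55%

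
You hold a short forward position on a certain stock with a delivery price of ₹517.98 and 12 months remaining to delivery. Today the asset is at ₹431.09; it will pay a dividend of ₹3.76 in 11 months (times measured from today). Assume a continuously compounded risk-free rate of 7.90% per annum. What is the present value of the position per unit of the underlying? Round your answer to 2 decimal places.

₹51.04

PV(remaining dividends) I = 3.76·e^(−0.0790·11/12) = 3.4973
Current forward F = (S − I)·e^(rT) = (431.09 − 3.4973)·e^(0.0790·12/12) = 427.5927 × 1.082204 = 462.7425
Value (long) = (F − K)·e^(−rT) = (462.7425 − 517.98) × 0.924040 = -51.0417
Short position value = −(long value) = ₹51.04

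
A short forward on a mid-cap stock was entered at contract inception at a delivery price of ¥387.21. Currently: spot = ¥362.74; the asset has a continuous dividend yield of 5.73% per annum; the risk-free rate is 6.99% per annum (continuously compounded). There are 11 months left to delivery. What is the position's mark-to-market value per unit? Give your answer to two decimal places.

Current fair forward for the remaining 11 months: F = S·e^((r − q)·T), (r − q) = 0.0699 − 0.0573 = 0.0126
F = 362.74 · e^(0.0126 × 11/12) = 362.74 × 1.011617 = 366.9540
Value of long forward = (F − K)·e^(−rT) = (366.9540 − 387.21) · e^(−0.0699·11/12)
= -20.2560 × 0.937935 = -19.00
Short position value = −(long value) = ¥19.00

¥19.00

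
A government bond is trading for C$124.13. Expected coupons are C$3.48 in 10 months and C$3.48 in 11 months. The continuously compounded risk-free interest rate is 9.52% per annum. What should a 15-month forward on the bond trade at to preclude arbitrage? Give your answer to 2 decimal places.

PV(coupons) I = 3.48·e^(−0.0952·10/12) + 3.48·e^(−0.0952·11/12)
I = 3.2146 + 3.1892 = 6.4038
F = (S − I)·e^(rT) = (124.13 − 6.4038) · e^(0.0952·15/12)
= 117.7262 · e^0.119000 = 117.7262 × 1.126370 = C$132.60

C$132.60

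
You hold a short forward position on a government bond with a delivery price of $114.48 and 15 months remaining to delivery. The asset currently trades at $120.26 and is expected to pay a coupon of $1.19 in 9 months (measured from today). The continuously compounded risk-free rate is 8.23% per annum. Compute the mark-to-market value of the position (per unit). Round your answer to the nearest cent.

-$15.85

PV(remaining coupons) I = 1.19·e^(−0.0823·9/12) = 1.1188
Current forward F = (S − I)·e^(rT) = (120.26 − 1.1188)·e^(0.0823·15/12) = 119.1412 × 1.108353 = 132.0505
Value (long) = (F − K)·e^(−rT) = (132.0505 − 114.48) × 0.902240 = 15.8528
Short position value = −(long value) = -$15.85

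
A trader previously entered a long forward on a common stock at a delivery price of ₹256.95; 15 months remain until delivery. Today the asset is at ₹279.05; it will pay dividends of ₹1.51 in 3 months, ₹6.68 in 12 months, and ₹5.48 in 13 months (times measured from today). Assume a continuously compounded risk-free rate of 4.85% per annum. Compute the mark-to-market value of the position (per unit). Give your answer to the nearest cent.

₹24.16

PV(remaining dividends) I = 1.51·e^(−0.0485·3/12) + 6.68·e^(−0.0485·12/12) + 5.48·e^(−0.0485·13/12) = 13.0551
Current forward F = (S − I)·e^(rT) = (279.05 − 13.0551)·e^(0.0485·15/12) = 265.9949 × 1.062500 = 282.6196
Value (long) = (F − K)·e^(−rT) = (282.6196 − 256.95) × 0.941176 = 24.1596
Value = ₹24.16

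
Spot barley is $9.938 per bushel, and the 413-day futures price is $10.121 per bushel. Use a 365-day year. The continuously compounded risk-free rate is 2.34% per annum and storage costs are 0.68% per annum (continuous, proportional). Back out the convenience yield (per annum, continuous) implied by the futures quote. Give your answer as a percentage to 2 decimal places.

F = S·e^((r+u−y)T) ⇒ (r+u−y) = ln(F/S)/T
ln(10.121/9.938) = 0.018247; /T ⇒ 0.016126
y = r + u − ln(F/S)/T = 0.0234 + 0.0068 − 0.016126 = 0.014074
y = 1.41%

1.41%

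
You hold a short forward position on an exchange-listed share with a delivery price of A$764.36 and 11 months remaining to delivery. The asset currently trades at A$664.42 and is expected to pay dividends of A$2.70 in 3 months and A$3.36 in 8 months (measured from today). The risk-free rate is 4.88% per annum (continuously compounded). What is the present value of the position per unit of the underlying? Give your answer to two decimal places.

PV(remaining dividends) I = 2.70·e^(−0.0488·3/12) + 3.36·e^(−0.0488·8/12) = 5.9197
Current forward F = (S − I)·e^(rT) = (664.42 − 5.9197)·e^(0.0488·11/12) = 658.5003 × 1.045749 = 688.6260
Value (long) = (F − K)·e^(−rT) = (688.6260 − 764.36) × 0.956252 = -72.4208
Short position value = −(long value) = A$72.42

A$72.42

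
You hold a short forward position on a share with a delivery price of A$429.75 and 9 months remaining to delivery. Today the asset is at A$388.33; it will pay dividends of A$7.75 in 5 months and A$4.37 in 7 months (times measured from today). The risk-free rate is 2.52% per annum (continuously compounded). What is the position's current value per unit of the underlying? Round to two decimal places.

PV(remaining dividends) I = 7.75·e^(−0.0252·5/12) + 4.37·e^(−0.0252·7/12) = 11.9753
Current forward F = (S − I)·e^(rT) = (388.33 − 11.9753)·e^(0.0252·9/12) = 376.3547 × 1.019080 = 383.5355
Value (long) = (F − K)·e^(−rT) = (383.5355 − 429.75) × 0.981277 = -45.3492
Short position value = −(long value) = A$45.35

A$45.35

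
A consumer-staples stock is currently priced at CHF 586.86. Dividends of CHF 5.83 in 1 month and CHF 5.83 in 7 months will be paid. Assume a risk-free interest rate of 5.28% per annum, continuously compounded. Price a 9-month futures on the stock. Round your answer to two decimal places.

CHF 598.65

PV(dividends) I = 5.83·e^(−0.0528·1/12) + 5.83·e^(−0.0528·7/12)
I = 5.8044 + 5.6532 = 11.4576
F = (S − I)·e^(rT) = (586.86 − 11.4576) · e^(0.0528·9/12)
= 575.4024 · e^0.039600 = 575.4024 × 1.040395 = CHF 598.65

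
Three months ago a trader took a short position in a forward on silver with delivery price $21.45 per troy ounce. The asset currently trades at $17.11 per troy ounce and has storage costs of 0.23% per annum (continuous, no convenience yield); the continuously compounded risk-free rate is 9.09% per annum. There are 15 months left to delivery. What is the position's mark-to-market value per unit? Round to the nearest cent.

$1.99 per troy ounce

Current fair forward for the remaining 15 months: F = S·e^((r + u)·T), (r + u) = 0.0909 + 0.0023 = 0.0932
F = 17.11 · e^(0.0932 × 15/12) = 17.11 × 1.123558 = 19.2241
Value of long forward = (F − K)·e^(−rT) = (19.2241 − 21.45) · e^(−0.0909·15/12)
= -2.2259 × 0.892593 = -1.99
Short position value = −(long value) = $1.99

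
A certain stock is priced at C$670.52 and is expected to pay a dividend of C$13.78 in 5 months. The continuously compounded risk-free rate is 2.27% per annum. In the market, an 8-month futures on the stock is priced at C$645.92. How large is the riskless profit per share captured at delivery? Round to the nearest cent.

PV(dividends) I = 13.78·e^(−0.0227·5/12) = 13.6503
Fair futures F* = (S − I)·e^(rT) = (670.52 − 13.6503)·e^0.015133 = 656.8697 × 1.015248 = 666.8856
Market C$645.92 < fair 666.8856: forward underpriced → reverse cash-and-carry (short the stock, invest proceeds at r, pay the dividends, go long the forward).
Profit at T = |F_mkt − F*| = |645.92 − 666.8856| = C$20.97 per share

C$20.97 per share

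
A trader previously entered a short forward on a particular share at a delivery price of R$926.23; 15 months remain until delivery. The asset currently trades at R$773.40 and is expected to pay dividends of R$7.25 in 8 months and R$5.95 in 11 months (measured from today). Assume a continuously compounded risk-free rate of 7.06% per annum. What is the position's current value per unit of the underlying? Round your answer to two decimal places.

R$87.09

PV(remaining dividends) I = 7.25·e^(−0.0706·8/12) + 5.95·e^(−0.0706·11/12) = 12.4938
Current forward F = (S − I)·e^(rT) = (773.40 − 12.4938)·e^(0.0706·15/12) = 760.9062 × 1.092261 = 831.1082
Value (long) = (F − K)·e^(−rT) = (831.1082 − 926.23) × 0.915532 = -87.0871
Short position value = −(long value) = R$87.09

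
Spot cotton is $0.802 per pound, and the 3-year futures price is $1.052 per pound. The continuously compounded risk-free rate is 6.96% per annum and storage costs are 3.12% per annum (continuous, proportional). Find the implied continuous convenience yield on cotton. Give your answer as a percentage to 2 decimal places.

1.04%

F = S·e^((r+u−y)T) ⇒ (r+u−y) = ln(F/S)/T
ln(1.052/0.802) = 0.271340; /T ⇒ 0.090447
y = r + u − ln(F/S)/T = 0.0696 + 0.0312 − 0.090447 = 0.010353
y = 1.04%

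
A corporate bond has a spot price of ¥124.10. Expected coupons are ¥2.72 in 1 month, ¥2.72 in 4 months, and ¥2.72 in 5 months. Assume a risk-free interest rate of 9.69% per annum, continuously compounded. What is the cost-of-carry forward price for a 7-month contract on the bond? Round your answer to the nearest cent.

¥122.91

PV(coupons) I = 2.72·e^(−0.0969·1/12) + 2.72·e^(−0.0969·4/12) + 2.72·e^(−0.0969·5/12)
I = 2.6981 + 2.6335 + 2.6124 = 7.9440
F = (S − I)·e^(rT) = (124.10 − 7.9440) · e^(0.0969·7/12)
= 116.1560 · e^0.056525 = 116.1560 × 1.058153 = ¥122.91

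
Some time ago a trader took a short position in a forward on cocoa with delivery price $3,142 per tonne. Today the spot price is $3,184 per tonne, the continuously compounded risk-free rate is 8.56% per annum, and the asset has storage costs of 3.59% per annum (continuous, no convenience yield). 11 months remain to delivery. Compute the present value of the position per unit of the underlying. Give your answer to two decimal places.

Current fair forward for the remaining 11 months: F = S·e^((r + u)·T), (r + u) = 0.0856 + 0.0359 = 0.1215
F = 3184 · e^(0.1215 × 11/12) = 3184 × 1.11781401 = 3559.1198
Value of long forward = (F − K)·e^(−rT) = (3559.1198 − 3142) · e^(−0.0856·11/12)
= 417.1198 × 0.92453288 = 385.64
Short position value = −(long value) = -$385.64

-$385.64 per tonne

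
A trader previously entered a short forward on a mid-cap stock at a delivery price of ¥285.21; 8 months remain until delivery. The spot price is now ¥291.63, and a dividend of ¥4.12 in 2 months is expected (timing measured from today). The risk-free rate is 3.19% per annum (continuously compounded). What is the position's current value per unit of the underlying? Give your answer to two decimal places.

-¥8.32

PV(remaining dividends) I = 4.12·e^(−0.0319·2/12) = 4.0982
Current forward F = (S − I)·e^(rT) = (291.63 − 4.0982)·e^(0.0319·8/12) = 287.5318 × 1.021494 = 293.7120
Value (long) = (F − K)·e^(−rT) = (293.7120 − 285.21) × 0.978958 = 8.3231
Short position value = −(long value) = -¥8.32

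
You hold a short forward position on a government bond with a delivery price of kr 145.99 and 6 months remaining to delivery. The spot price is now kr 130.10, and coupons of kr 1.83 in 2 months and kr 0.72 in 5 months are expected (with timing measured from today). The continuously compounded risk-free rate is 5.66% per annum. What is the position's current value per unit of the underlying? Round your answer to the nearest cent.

kr 14.33

PV(remaining coupons) I = 1.83·e^(−0.0566·2/12) + 0.72·e^(−0.0566·5/12) = 2.5160
Current forward F = (S − I)·e^(rT) = (130.10 − 2.5160)·e^(0.0566·6/12) = 127.5840 × 1.028704 = 131.2462
Value (long) = (F − K)·e^(−rT) = (131.2462 − 145.99) × 0.972097 = -14.3324
Short position value = −(long value) = kr 14.33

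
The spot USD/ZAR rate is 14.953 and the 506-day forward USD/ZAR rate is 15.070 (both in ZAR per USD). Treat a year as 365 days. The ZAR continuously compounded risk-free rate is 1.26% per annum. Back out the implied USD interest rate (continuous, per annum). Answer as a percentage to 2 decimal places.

0.70%

F = S·e^((r_ZAR − r_USD)T) ⇒ r_USD = r_ZAR − ln(F/S)/T
ln(15.070/14.953) = 0.007794; /(506/365) = 0.005622
r_USD = 0.0126 − 0.005622 = 0.006978
r_USD = 0.70%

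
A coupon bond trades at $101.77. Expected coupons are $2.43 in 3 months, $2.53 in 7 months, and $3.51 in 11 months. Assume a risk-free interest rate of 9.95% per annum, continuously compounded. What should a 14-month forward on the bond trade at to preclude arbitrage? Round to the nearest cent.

$105.36

PV(coupons) I = 2.43·e^(−0.0995·3/12) + 2.53·e^(−0.0995·7/12) + 3.51·e^(−0.0995·11/12)
I = 2.3703 + 2.3873 + 3.2040 = 7.9616
F = (S − I)·e^(rT) = (101.77 − 7.9616) · e^(0.0995·14/12)
= 93.8084 · e^0.116083 = 93.8084 × 1.123089 = $105.36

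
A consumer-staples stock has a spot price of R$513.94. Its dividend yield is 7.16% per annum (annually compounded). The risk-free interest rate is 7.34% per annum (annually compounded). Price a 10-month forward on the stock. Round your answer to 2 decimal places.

R$514.66

F = S · (1+r)^T / (1+q)^T
= 513.94 × 1.060803 / 1.059320 = 513.94 × 1.001400
F = R$514.66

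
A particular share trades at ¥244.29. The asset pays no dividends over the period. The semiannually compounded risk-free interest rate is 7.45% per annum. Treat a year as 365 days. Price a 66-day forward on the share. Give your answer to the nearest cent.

F = S · (1+r/2)^(2T)
= 244.29 × 1.013314
F = ¥247.54

¥247.54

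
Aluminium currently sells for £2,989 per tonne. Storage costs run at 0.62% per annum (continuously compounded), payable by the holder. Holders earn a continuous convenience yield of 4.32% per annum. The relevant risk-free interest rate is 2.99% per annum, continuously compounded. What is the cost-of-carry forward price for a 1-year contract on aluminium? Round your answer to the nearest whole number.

£2,968 per tonne

Net carry = r + u − y = 0.0299 + 0.0062 − 0.0432 = -0.0071
F = S·e^((r+u−y)T) = 2989 · e^(-0.0071 × 12/12) = 2989 · e^-0.007100
= 2989 × 0.992925 = £2,968 per tonne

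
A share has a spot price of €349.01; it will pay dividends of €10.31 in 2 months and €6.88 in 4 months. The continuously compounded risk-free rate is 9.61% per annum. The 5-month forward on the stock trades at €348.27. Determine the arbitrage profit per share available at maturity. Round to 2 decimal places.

€2.50 per share

PV(dividends) I = 10.31·e^(−0.0961·2/12) + 6.88·e^(−0.0961·4/12) = 16.8093
Fair forward F* = (S − I)·e^(rT) = (349.01 − 16.8093)·e^0.040042 = 332.2007 × 1.040854 = 345.7724
Market €348.27 > fair 345.7724: forward overpriced → cash-and-carry (borrow at r, buy the stock and collect the dividends, short the forward).
Profit at T = |F_mkt − F*| = |348.27 − 345.7724| = €2.50 per share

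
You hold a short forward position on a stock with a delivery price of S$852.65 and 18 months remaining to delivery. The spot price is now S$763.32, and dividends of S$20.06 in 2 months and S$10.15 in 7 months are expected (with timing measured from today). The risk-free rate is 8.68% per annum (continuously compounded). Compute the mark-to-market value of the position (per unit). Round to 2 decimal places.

PV(remaining dividends) I = 20.06·e^(−0.0868·2/12) + 10.15·e^(−0.0868·7/12) = 29.4208
Current forward F = (S − I)·e^(rT) = (763.32 − 29.4208)·e^(0.0868·18/12) = 733.8992 × 1.139056 = 835.9523
Value (long) = (F − K)·e^(−rT) = (835.9523 − 852.65) × 0.877920 = -14.6592
Short position value = −(long value) = S$14.66

S$14.66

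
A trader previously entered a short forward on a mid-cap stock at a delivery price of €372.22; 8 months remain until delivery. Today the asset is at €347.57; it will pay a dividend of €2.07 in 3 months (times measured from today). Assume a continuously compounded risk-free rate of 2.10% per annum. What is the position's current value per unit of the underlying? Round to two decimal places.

PV(remaining dividends) I = 2.07·e^(−0.0210·3/12) = 2.0592
Current forward F = (S − I)·e^(rT) = (347.57 − 2.0592)·e^(0.0210·8/12) = 345.5108 × 1.014098 = 350.3818
Value (long) = (F − K)·e^(−rT) = (350.3818 − 372.22) × 0.986098 = -21.5346
Short position value = −(long value) = €21.53

€21.53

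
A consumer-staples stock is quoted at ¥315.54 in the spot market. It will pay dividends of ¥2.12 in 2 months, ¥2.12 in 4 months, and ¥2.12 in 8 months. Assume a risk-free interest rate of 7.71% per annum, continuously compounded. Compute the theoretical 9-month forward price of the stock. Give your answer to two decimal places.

PV(dividends) I = 2.12·e^(−0.0771·2/12) + 2.12·e^(−0.0771·4/12) + 2.12·e^(−0.0771·8/12)
I = 2.0929 + 2.0662 + 2.0138 = 6.1729
F = (S − I)·e^(rT) = (315.54 − 6.1729) · e^(0.0771·9/12)
= 309.3671 · e^0.057825 = 309.3671 × 1.059530 = ¥327.78

¥327.78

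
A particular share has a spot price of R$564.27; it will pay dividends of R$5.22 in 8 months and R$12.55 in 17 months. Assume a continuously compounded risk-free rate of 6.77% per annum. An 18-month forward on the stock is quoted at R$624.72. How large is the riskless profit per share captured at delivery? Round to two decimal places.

R$18.28 per share

PV(dividends) I = 5.22·e^(−0.0677·8/12) + 12.55·e^(−0.0677·17/12) = 16.3919
Fair forward F* = (S − I)·e^(rT) = (564.27 − 16.3919)·e^0.101550 = 547.8781 × 1.106885 = 606.4381
Market R$624.72 > fair 606.4381: forward overpriced → cash-and-carry (borrow at r, buy the stock and collect the dividends, short the forward).
Profit at T = |F_mkt − F*| = |624.72 − 606.4381| = R$18.28 per share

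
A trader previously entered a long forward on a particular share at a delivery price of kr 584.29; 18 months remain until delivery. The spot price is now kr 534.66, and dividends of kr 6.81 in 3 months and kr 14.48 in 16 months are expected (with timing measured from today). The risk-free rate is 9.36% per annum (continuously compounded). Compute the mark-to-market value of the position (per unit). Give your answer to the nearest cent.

kr 7.47

PV(remaining dividends) I = 6.81·e^(−0.0936·3/12) + 14.48·e^(−0.0936·16/12) = 19.4336
Current forward F = (S − I)·e^(rT) = (534.66 − 19.4336)·e^(0.0936·18/12) = 515.2264 × 1.150734 = 592.8885
Value (long) = (F − K)·e^(−rT) = (592.8885 − 584.29) × 0.869011 = 7.4722
Value = kr 7.47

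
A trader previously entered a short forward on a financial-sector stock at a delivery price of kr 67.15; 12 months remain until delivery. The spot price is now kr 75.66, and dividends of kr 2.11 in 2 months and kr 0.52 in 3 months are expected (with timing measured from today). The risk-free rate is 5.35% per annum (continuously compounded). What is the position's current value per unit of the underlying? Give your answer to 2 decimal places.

-kr 9.40

PV(remaining dividends) I = 2.11·e^(−0.0535·2/12) + 0.52·e^(−0.0535·3/12) = 2.6044
Current forward F = (S − I)·e^(rT) = (75.66 − 2.6044)·e^(0.0535·12/12) = 73.0556 × 1.054957 = 77.0705
Value (long) = (F − K)·e^(−rT) = (77.0705 − 67.15) × 0.947906 = 9.4037
Short position value = −(long value) = -kr 9.40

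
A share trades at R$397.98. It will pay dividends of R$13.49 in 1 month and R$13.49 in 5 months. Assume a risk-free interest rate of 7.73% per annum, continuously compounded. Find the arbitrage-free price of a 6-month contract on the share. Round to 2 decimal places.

R$386.15

PV(dividends) I = 13.49·e^(−0.0773·1/12) + 13.49·e^(−0.0773·5/12)
I = 13.4034 + 13.0624 = 26.4658
F = (S − I)·e^(rT) = (397.98 − 26.4658) · e^(0.0773·6/12)
= 371.5142 · e^0.038650 = 371.5142 × 1.039407 = R$386.15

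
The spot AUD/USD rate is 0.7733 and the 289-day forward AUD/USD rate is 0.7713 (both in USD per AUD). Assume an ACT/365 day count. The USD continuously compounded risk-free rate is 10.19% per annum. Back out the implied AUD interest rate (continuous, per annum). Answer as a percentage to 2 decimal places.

F = S·e^((r_USD − r_AUD)T) ⇒ r_AUD = r_USD − ln(F/S)/T
ln(0.7713/0.7733) = -0.002590; /(289/365) = -0.003271
r_AUD = 0.1019 + 0.003271 = 0.105171
r_AUD = 10.52%

10.52%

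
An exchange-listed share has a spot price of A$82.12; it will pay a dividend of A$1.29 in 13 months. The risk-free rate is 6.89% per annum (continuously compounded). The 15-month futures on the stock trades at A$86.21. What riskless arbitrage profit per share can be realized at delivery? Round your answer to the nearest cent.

A$1.99 per share

PV(dividends) I = 1.29·e^(−0.0689·13/12) = 1.1972
Fair futures F* = (S − I)·e^(rT) = (82.12 − 1.1972)·e^0.086125 = 80.9228 × 1.089943 = 88.2012
Market A$86.21 < fair 88.2012: forward underpriced → reverse cash-and-carry (short the stock, invest proceeds at r, pay the dividends, go long the forward).
Profit at T = |F_mkt − F*| = |86.21 − 88.2012| = A$1.99 per share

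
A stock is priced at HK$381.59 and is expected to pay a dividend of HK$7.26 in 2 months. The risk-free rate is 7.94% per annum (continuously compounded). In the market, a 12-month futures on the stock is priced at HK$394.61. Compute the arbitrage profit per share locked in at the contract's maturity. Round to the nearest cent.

PV(dividends) I = 7.26·e^(−0.0794·2/12) = 7.1646
Fair futures F* = (S − I)·e^(rT) = (381.59 − 7.1646)·e^0.079400 = 374.4254 × 1.082637 = 405.3668
Market HK$394.61 < fair 405.3668: forward underpriced → reverse cash-and-carry (short the stock, invest proceeds at r, pay the dividends, go long the forward).
Profit at T = |F_mkt − F*| = |394.61 − 405.3668| = HK$10.76 per share

HK$10.76 per share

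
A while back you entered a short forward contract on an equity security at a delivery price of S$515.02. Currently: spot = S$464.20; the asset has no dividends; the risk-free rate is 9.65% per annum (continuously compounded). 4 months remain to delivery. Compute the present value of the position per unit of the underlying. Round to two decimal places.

Current fair forward for the remaining 4 months: F = S·e^(r·T), r = 0.0965
F = 464.20 · e^(0.0965 × 4/12) = 464.20 × 1.032690 = 479.3747
Value of long forward = (F − K)·e^(−rT) = (479.3747 − 515.02) · e^(−0.0965·4/12)
= -35.6453 × 0.968345 = -34.52
Short position value = −(long value) = S$34.52

S$34.52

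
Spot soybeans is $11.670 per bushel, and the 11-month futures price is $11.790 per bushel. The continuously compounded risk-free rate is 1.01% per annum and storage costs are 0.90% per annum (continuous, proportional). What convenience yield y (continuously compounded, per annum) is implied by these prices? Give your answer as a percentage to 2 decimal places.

F = S·e^((r+u−y)T) ⇒ (r+u−y) = ln(F/S)/T
ln(11.790/11.670) = 0.010230; /T ⇒ 0.011160
y = r + u − ln(F/S)/T = 0.0101 + 0.0090 − 0.011160 = 0.007940
y = 0.79%

0.79%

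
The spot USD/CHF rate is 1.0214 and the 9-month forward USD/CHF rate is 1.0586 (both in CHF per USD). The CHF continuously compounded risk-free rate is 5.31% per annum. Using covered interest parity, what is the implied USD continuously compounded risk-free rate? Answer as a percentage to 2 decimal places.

0.54%

F = S·e^((r_CHF − r_USD)T) ⇒ r_USD = r_CHF − ln(F/S)/T
ln(1.0586/1.0214) = 0.035773; /(9/12) = 0.047697
r_USD = 0.0531 − 0.047697 = 0.005403
r_USD = 0.54%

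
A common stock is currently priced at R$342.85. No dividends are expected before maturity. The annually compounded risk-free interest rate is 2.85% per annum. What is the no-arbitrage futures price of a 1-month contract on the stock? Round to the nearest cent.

F = S · (1+r)^T
= 342.85 × 1.002345
F = R$343.65

R$343.65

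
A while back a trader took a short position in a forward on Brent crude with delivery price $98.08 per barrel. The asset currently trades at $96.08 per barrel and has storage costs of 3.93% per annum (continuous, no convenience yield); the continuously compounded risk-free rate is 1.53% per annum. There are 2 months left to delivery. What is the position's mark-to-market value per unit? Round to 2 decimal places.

$1.12 per barrel

Current fair forward for the remaining 2 months: F = S·e^((r + u)·T), (r + u) = 0.0153 + 0.0393 = 0.0546
F = 96.08 · e^(0.0546 × 2/12) = 96.08 × 1.009142 = 96.9584
Value of long forward = (F − K)·e^(−rT) = (96.9584 − 98.08) · e^(−0.0153·2/12)
= -1.1216 × 0.997453 = -1.12
Short position value = −(long value) = $1.12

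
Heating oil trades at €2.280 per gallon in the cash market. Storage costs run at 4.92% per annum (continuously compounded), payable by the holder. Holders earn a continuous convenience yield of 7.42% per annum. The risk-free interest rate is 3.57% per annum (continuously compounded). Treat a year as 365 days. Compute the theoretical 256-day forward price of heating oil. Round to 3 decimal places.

€2.297 per gallon

Net carry = r + u − y = 0.0357 + 0.0492 − 0.0742 = 0.0107
F = S·e^((r+u−y)T) = 2.280 · e^(0.0107 × 256/365) = 2.280 · e^0.007505
= 2.280 × 1.007533 = €2.297 per gallon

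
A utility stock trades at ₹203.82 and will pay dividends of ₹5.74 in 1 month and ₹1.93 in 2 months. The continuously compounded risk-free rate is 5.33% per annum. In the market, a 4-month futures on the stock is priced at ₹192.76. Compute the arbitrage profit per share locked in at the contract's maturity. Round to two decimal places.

PV(dividends) I = 5.74·e^(−0.0533·1/12) + 1.93·e^(−0.0533·2/12) = 7.6275
Fair futures F* = (S − I)·e^(rT) = (203.82 − 7.6275)·e^0.017767 = 196.1925 × 1.017926 = 199.7094
Market ₹192.76 < fair 199.7094: forward underpriced → reverse cash-and-carry (short the stock, invest proceeds at r, pay the dividends, go long the forward).
Profit at T = |F_mkt − F*| = |192.76 − 199.7094| = ₹6.95 per share

₹6.95 per share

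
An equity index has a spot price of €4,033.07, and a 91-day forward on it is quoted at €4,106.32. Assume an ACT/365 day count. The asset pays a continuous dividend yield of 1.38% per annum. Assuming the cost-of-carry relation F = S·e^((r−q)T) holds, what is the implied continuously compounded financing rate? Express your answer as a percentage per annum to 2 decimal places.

From F = S·e^((r−q)T): (r − q) = ln(F/S)/T
ln(4106.32/4033.07) = ln(1.018162) = 0.017999
(r − q) = 0.017999 / (91/365) = 0.072194
r = ln(F/S)/T + q = 0.072194 + 0.0138 = 0.085994
r = 8.60%

8.60%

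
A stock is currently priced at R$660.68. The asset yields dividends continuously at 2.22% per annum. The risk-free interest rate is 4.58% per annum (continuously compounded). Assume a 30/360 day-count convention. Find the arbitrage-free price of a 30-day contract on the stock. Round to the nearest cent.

F = S·e^((r − q)T) = 660.68 · e^((0.0458 − 0.0222) × 30/360)
= 660.68 · e^0.001967 = 660.68 × 1.001969
F = R$661.98

R$661.98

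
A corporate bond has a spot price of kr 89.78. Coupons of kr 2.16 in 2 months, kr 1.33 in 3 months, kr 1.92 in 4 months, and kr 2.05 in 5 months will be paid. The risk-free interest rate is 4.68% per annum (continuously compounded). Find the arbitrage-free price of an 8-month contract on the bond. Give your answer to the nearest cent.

PV(coupons) I = 2.16·e^(−0.0468·2/12) + 1.33·e^(−0.0468·3/12) + 1.92·e^(−0.0468·4/12) + 2.05·e^(−0.0468·5/12)
I = 2.1432 + 1.3145 + 1.8903 + 2.0104 = 7.3584
F = (S − I)·e^(rT) = (89.78 − 7.3584) · e^(0.0468·8/12)
= 82.4216 · e^0.031200 = 82.4216 × 1.031692 = kr 85.03

kr 85.03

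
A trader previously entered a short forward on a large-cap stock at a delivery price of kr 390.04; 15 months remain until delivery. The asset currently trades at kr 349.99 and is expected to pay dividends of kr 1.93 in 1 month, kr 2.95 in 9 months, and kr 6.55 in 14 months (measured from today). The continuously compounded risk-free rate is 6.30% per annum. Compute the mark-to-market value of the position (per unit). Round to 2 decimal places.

PV(remaining dividends) I = 1.93·e^(−0.0630·1/12) + 2.95·e^(−0.0630·9/12) + 6.55·e^(−0.0630·14/12) = 10.8196
Current forward F = (S − I)·e^(rT) = (349.99 − 10.8196)·e^(0.0630·15/12) = 339.1704 × 1.081934 = 366.9600
Value (long) = (F − K)·e^(−rT) = (366.9600 − 390.04) × 0.924271 = -21.3322
Short position value = −(long value) = kr 21.33

kr 21.33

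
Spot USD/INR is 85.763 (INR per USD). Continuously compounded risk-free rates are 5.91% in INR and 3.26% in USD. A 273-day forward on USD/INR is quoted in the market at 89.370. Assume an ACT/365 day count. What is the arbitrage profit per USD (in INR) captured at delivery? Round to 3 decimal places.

Fair forward: F* = S·e^(carry·T), with carry = (r_INR − r_USD) = 0.0591 − 0.0326 = 0.0265
F* = 85.763 · e^(0.0265 × 273/365) = 85.763 · e^0.019821 = 85.763 × 1.020019 = 87.4799
Market 89.370 > fair 87.4799: forward overpriced → cash-and-carry (buy spot, short the forward).
At maturity, profit = |F_mkt − F*| = |89.370 − 87.4799| = 1.890 per USD (in INR)

1.890 per USD (in INR)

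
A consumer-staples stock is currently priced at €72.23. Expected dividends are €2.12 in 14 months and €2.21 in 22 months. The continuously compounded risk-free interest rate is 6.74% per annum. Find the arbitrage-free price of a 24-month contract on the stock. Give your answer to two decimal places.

€78.18

PV(dividends) I = 2.12·e^(−0.0674·14/12) + 2.21·e^(−0.0674·22/12)
I = 1.9597 + 1.9531 = 3.9128
F = (S − I)·e^(rT) = (72.23 − 3.9128) · e^(0.0674·24/12)
= 68.3172 · e^0.134800 = 68.3172 × 1.144308 = €78.18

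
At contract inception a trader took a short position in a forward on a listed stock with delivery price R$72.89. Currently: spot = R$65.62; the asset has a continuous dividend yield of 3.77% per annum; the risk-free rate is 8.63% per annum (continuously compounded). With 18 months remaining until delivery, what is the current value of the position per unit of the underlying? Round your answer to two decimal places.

R$2.03

Current fair forward for the remaining 18 months: F = S·e^((r − q)·T), (r − q) = 0.0863 − 0.0377 = 0.0486
F = 65.62 · e^(0.0486 × 18/12) = 65.62 × 1.075623 = 70.5824
Value of long forward = (F − K)·e^(−rT) = (70.5824 − 72.89) · e^(−0.0863·18/12)
= -2.3076 × 0.878579 = -2.03
Short position value = −(long value) = R$2.03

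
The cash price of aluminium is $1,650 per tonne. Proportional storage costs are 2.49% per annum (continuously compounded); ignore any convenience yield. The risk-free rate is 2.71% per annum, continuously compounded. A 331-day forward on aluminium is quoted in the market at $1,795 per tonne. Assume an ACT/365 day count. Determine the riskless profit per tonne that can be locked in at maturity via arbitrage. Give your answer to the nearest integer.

Fair forward: F* = S·e^(carry·T), with carry = (r + u) = 0.0271 + 0.0249 = 0.0520
F* = 1650 · e^(0.0520 × 331/365) = 1650 · e^0.047156 = 1650 × 1.048286 = $1729.6719
Market $1795 > fair $1729.6719: forward overpriced → cash-and-carry (buy spot, short the forward).
At maturity, profit = |F_mkt − F*| = |1795 − 1729.6719| = $65 per tonne

$65 per tonne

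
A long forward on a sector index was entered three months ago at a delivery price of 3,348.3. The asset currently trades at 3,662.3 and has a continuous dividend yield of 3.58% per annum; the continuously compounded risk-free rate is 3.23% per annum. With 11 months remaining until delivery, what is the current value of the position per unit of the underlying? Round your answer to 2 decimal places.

293.45

Current fair forward for the remaining 11 months: F = S·e^((r − q)·T), (r − q) = 0.0323 − 0.0358 = -0.0035
F = 3662.3 · e^(-0.0035 × 11/12) = 3662.3 × 0.99679681 = 3650.5690
Value of long forward = (F − K)·e^(−rT) = (3650.5690 − 3348.3) · e^(−0.0323·11/12)
= 302.2690 × 0.97082570 = 293.45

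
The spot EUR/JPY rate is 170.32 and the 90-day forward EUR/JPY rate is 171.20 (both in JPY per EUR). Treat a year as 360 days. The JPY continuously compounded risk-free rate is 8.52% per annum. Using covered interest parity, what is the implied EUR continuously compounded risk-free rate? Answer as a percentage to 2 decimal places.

6.46%

F = S·e^((r_JPY − r_EUR)T) ⇒ r_EUR = r_JPY − ln(F/S)/T
ln(171.20/170.32) = 0.005153; /(90/360) = 0.020612
r_EUR = 0.0852 − 0.020612 = 0.064588
r_EUR = 6.46%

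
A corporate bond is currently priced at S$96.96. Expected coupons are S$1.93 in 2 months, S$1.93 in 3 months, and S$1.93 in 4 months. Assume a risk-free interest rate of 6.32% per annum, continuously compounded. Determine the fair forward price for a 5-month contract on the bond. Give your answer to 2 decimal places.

S$93.70

PV(coupons) I = 1.93·e^(−0.0632·2/12) + 1.93·e^(−0.0632·3/12) + 1.93·e^(−0.0632·4/12)
I = 1.9098 + 1.8997 + 1.8898 = 5.6993
F = (S − I)·e^(rT) = (96.96 − 5.6993) · e^(0.0632·5/12)
= 91.2607 · e^0.026333 = 91.2607 × 1.026683 = S$93.70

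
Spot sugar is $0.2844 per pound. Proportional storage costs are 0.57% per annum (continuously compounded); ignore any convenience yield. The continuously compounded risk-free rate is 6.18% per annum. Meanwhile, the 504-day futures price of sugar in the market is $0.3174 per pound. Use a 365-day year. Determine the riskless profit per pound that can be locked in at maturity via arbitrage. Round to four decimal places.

Fair futures: F* = S·e^(carry·T), with carry = (r + u) = 0.0618 + 0.0057 = 0.0675
F* = 0.2844 · e^(0.0675 × 504/365) = 0.2844 · e^0.093205 = 0.2844 × 1.097687 = $0.3122
Market $0.3174 > fair $0.3122: forward overpriced → cash-and-carry (buy spot, short the forward).
At maturity, profit = |F_mkt − F*| = |0.3174 − 0.3122| = $0.0052 per pound

$0.0052 per pound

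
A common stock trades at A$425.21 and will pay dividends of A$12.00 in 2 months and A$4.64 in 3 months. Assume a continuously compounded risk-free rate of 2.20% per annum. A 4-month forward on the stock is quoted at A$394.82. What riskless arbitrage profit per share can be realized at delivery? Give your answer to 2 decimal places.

A$16.83 per share

PV(dividends) I = 12.00·e^(−0.0220·2/12) + 4.64·e^(−0.0220·3/12) = 16.5706
Fair forward F* = (S − I)·e^(rT) = (425.21 − 16.5706)·e^0.007333 = 408.6394 × 1.007360 = 411.6470
Market A$394.82 < fair 411.6470: forward underpriced → reverse cash-and-carry (short the stock, invest proceeds at r, pay the dividends, go long the forward).
Profit at T = |F_mkt − F*| = |394.82 − 411.6470| = A$16.83 per share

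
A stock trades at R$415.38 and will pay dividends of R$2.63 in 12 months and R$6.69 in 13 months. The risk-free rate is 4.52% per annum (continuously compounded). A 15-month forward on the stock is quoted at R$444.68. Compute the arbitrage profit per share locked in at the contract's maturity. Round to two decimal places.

PV(dividends) I = 2.63·e^(−0.0452·12/12) + 6.69·e^(−0.0452·13/12) = 8.8841
Fair forward F* = (S − I)·e^(rT) = (415.38 − 8.8841)·e^0.056500 = 406.4959 × 1.058127 = 430.1243
Market R$444.68 > fair 430.1243: forward overpriced → cash-and-carry (borrow at r, buy the stock and collect the dividends, short the forward).
Profit at T = |F_mkt − F*| = |444.68 − 430.1243| = R$14.56 per share

R$14.56 per share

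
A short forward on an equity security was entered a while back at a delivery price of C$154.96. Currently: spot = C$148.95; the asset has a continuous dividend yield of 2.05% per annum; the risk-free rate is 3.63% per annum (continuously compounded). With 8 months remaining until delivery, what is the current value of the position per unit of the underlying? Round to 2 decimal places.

Current fair forward for the remaining 8 months: F = S·e^((r − q)·T), (r − q) = 0.0363 − 0.0205 = 0.0158
F = 148.95 · e^(0.0158 × 8/12) = 148.95 × 1.010589 = 150.5272
Value of long forward = (F − K)·e^(−rT) = (150.5272 − 154.96) · e^(−0.0363·8/12)
= -4.4328 × 0.976090 = -4.33
Short position value = −(long value) = C$4.33

C$4.33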